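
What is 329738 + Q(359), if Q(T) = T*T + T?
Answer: 458978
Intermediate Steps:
Q(T) = T + T² (Q(T) = T² + T = T + T²)
329738 + Q(359) = 329738 + 359*(1 + 359) = 329738 + 359*360 = 329738 + 129240 = 458978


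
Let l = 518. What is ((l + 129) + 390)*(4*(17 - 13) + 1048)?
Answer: 1103368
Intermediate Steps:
((l + 129) + 390)*(4*(17 - 13) + 1048) = ((518 + 129) + 390)*(4*(17 - 13) + 1048) = (647 + 390)*(4*4 + 1048) = 1037*(16 + 1048) = 1037*1064 = 1103368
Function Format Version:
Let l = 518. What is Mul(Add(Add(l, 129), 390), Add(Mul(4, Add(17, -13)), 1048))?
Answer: 1103368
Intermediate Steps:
Mul(Add(Add(l, 129), 390), Add(Mul(4, Add(17, -13)), 1048)) = Mul(Add(Add(518, 129), 390), Add(Mul(4, Add(17, -13)), 1048)) = Mul(Add(647, 390), Add(Mul(4, 4), 1048)) = Mul(1037, Add(16, 1048)) = Mul(1037, 1064) = 1103368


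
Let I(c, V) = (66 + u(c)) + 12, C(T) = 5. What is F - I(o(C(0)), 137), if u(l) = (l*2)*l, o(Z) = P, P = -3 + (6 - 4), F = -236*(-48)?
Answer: 11248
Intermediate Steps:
F = 11328
P = -1 (P = -3 + 2 = -1)
o(Z) = -1
u(l) = 2*l² (u(l) = (2*l)*l = 2*l²)
I(c, V) = 78 + 2*c² (I(c, V) = (66 + 2*c²) + 12 = 78 + 2*c²)
F - I(o(C(0)), 137) = 11328 - (78 + 2*(-1)²) = 11328 - (78 + 2*1) = 11328 - (78 + 2) = 11328 - 1*80 = 11328 - 80 = 11248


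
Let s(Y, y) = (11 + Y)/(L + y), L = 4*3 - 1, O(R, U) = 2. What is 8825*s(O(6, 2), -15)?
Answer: -114725/4 ≈ -28681.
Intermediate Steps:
L = 11 (L = 12 - 1 = 11)
s(Y, y) = (11 + Y)/(11 + y)
8825*s(O(6, 2), -15) = 8825*((11 + 2)/(11 - 15)) = 8825*(13/(-4)) = 8825*(-¼*13) = 8825*(-13/4) = -114725/4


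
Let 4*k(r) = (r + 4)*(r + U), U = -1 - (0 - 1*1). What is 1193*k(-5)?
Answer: 5965/4 ≈ 1491.3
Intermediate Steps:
U = 0 (U = -1 - (0 - 1) = -1 - 1*(-1) = -1 + 1 = 0)
k(r) = r*(4 + r)/4 (k(r) = ((r + 4)*(r + 0))/4 = ((4 + r)*r)/4 = (r*(4 + r))/4 = r*(4 + r)/4)
1193*k(-5) = 1193*((¼)*(-5)*(4 - 5)) = 1193*((¼)*(-5)*(-1)) = 1193*(5/4) = 5965/4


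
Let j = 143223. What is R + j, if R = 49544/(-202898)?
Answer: 14529805355/101449 ≈ 1.4322e+5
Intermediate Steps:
R = -24772/101449 (R = 49544*(-1/202898) = -24772/101449 ≈ -0.24418)
R + j = -24772/101449 + 143223 = 14529805355/101449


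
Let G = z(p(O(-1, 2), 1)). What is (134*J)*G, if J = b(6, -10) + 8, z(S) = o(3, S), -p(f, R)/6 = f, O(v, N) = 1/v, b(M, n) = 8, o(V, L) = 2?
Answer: 4288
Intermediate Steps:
p(f, R) = -6*f
z(S) = 2
G = 2
J = 16 (J = 8 + 8 = 16)
(134*J)*G = (134*16)*2 = 2144*2 = 4288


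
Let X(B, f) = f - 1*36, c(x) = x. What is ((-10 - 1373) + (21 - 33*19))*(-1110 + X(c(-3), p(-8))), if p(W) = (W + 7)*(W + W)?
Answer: 2247570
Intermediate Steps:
p(W) = 2*W*(7 + W) (p(W) = (7 + W)*(2*W) = 2*W*(7 + W))
X(B, f) = -36 + f (X(B, f) = f - 36 = -36 + f)
((-10 - 1373) + (21 - 33*19))*(-1110 + X(c(-3), p(-8))) = ((-10 - 1373) + (21 - 33*19))*(-1110 + (-36 + 2*(-8)*(7 - 8))) = (-1383 + (21 - 627))*(-1110 + (-36 + 2*(-8)*(-1))) = (-1383 - 606)*(-1110 + (-36 + 16)) = -1989*(-1110 - 20) = -1989*(-1130) = 2247570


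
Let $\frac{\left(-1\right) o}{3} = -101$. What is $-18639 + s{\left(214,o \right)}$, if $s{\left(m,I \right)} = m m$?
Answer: $27157$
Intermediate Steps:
$o = 303$ ($o = \left(-3\right) \left(-101\right) = 303$)
$s{\left(m,I \right)} = m^{2}$
$-18639 + s{\left(214,o \right)} = -18639 + 214^{2} = -18639 + 45796 = 27157$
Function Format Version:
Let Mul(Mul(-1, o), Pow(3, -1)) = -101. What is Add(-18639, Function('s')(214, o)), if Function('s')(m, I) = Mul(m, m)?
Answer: 27157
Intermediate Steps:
o = 303 (o = Mul(-3, -101) = 303)
Function('s')(m, I) = Pow(m, 2)
Add(-18639, Function('s')(214, o)) = Add(-18639, Pow(214, 2)) = Add(-18639, 45796) = 27157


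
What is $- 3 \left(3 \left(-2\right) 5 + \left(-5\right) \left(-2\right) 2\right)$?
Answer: $30$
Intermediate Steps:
$- 3 \left(3 \left(-2\right) 5 + \left(-5\right) \left(-2\right) 2\right) = - 3 \left(\left(-6\right) 5 + 10 \cdot 2\right) = - 3 \left(-30 + 20\right) = \left(-3\right) \left(-10\right) = 30$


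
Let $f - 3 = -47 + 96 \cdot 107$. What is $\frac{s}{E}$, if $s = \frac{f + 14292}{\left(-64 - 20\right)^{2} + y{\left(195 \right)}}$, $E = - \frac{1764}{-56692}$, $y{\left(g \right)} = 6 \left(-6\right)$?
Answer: $\frac{17376098}{154791} \approx 112.26$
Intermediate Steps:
$f = 10228$ ($f = 3 + \left(-47 + 96 \cdot 107\right) = 3 + \left(-47 + 10272\right) = 3 + 10225 = 10228$)
$y{\left(g \right)} = -36$
$E = \frac{441}{14173}$ ($E = \left(-1764\right) \left(- \frac{1}{56692}\right) = \frac{441}{14173} \approx 0.031116$)
$s = \frac{1226}{351}$ ($s = \frac{10228 + 14292}{\left(-64 - 20\right)^{2} - 36} = \frac{24520}{\left(-84\right)^{2} - 36} = \frac{24520}{7056 - 36} = \frac{24520}{7020} = 24520 \cdot \frac{1}{7020} = \frac{1226}{351} \approx 3.4929$)
$\frac{s}{E} = \frac{1226}{351 \cdot \frac{441}{14173}} = \frac{1226}{351} \cdot \frac{14173}{441} = \frac{17376098}{154791}$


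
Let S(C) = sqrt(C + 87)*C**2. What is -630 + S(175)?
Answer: -630 + 30625*sqrt(262) ≈ 4.9508e+5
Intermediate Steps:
S(C) = C**2*sqrt(87 + C) (S(C) = sqrt(87 + C)*C**2 = C**2*sqrt(87 + C))
-630 + S(175) = -630 + 175**2*sqrt(87 + 175) = -630 + 30625*sqrt(262)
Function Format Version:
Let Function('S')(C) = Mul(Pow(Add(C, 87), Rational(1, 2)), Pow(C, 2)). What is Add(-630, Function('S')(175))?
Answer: Add(-630, Mul(30625, Pow(262, Rational(1, 2)))) ≈ 4.9508e+5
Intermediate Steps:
Function('S')(C) = Mul(Pow(C, 2), Pow(Add(87, C), Rational(1, 2))) (Function('S')(C) = Mul(Pow(Add(87, C), Rational(1, 2)), Pow(C, 2)) = Mul(Pow(C, 2), Pow(Add(87, C), Rational(1, 2))))
Add(-630, Function('S')(175)) = Add(-630, Mul(Pow(175, 2), Pow(Add(87, 175), Rational(1, 2)))) = Add(-630, Mul(30625, Pow(262, Rational(1, 2))))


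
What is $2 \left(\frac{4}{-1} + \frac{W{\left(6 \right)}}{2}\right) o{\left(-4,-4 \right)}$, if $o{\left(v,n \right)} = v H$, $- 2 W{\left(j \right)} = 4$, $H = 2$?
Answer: $80$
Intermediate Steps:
$W{\left(j \right)} = -2$ ($W{\left(j \right)} = \left(- \frac{1}{2}\right) 4 = -2$)
$o{\left(v,n \right)} = 2 v$ ($o{\left(v,n \right)} = v 2 = 2 v$)
$2 \left(\frac{4}{-1} + \frac{W{\left(6 \right)}}{2}\right) o{\left(-4,-4 \right)} = 2 \left(\frac{4}{-1} - \frac{2}{2}\right) 2 \left(-4\right) = 2 \left(4 \left(-1\right) - 1\right) \left(-8\right) = 2 \left(-4 - 1\right) \left(-8\right) = 2 \left(-5\right) \left(-8\right) = \left(-10\right) \left(-8\right) = 80$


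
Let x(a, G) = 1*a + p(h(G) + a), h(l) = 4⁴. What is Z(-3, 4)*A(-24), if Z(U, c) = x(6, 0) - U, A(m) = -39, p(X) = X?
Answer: -10569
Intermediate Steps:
h(l) = 256
x(a, G) = 256 + 2*a (x(a, G) = 1*a + (256 + a) = a + (256 + a) = 256 + 2*a)
Z(U, c) = 268 - U (Z(U, c) = (256 + 2*6) - U = (256 + 12) - U = 268 - U)
Z(-3, 4)*A(-24) = (268 - 1*(-3))*(-39) = (268 + 3)*(-39) = 271*(-39) = -10569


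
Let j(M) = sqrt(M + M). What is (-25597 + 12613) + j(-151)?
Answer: -12984 + I*sqrt(302) ≈ -12984.0 + 17.378*I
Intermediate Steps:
j(M) = sqrt(2)*sqrt(M) (j(M) = sqrt(2*M) = sqrt(2)*sqrt(M))
(-25597 + 12613) + j(-151) = (-25597 + 12613) + sqrt(2)*sqrt(-151) = -12984 + sqrt(2)*(I*sqrt(151)) = -12984 + I*sqrt(302)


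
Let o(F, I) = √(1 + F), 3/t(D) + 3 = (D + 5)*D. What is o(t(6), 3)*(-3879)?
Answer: -1293*√462/7 ≈ -3970.3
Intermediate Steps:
t(D) = 3/(-3 + D*(5 + D)) (t(D) = 3/(-3 + (D + 5)*D) = 3/(-3 + (5 + D)*D) = 3/(-3 + D*(5 + D)))
o(t(6), 3)*(-3879) = √(1 + 3/(-3 + 6² + 5*6))*(-3879) = √(1 + 3/(-3 + 36 + 30))*(-3879) = √(1 + 3/63)*(-3879) = √(1 + 3*(1/63))*(-3879) = √(1 + 1/21)*(-3879) = √(22/21)*(-3879) = (√462/21)*(-3879) = -1293*√462/7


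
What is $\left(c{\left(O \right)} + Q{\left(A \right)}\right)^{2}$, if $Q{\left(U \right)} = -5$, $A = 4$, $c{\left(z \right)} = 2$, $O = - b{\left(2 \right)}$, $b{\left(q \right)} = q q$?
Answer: $9$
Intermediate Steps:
$b{\left(q \right)} = q^{2}$
$O = -4$ ($O = - 2^{2} = \left(-1\right) 4 = -4$)
$\left(c{\left(O \right)} + Q{\left(A \right)}\right)^{2} = \left(2 - 5\right)^{2} = \left(-3\right)^{2} = 9$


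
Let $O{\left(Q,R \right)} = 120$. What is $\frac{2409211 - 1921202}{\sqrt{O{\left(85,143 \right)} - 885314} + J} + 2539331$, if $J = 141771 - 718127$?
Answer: $\frac{421766390164687813}{166093561965} - \frac{488009 i \sqrt{885194}}{332187123930} \approx 2.5393 \cdot 10^{6} - 0.0013822 i$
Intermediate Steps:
$J = -576356$
$\frac{2409211 - 1921202}{\sqrt{O{\left(85,143 \right)} - 885314} + J} + 2539331 = \frac{2409211 - 1921202}{\sqrt{120 - 885314} - 576356} + 2539331 = \frac{488009}{\sqrt{-885194} - 576356} + 2539331 = \frac{488009}{i \sqrt{885194} - 576356} + 2539331 = \frac{488009}{-576356 + i \sqrt{885194}} + 2539331 = 2539331 + \frac{488009}{-576356 + i \sqrt{885194}}$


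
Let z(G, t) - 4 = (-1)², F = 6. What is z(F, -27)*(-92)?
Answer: -460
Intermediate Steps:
z(G, t) = 5 (z(G, t) = 4 + (-1)² = 4 + 1 = 5)
z(F, -27)*(-92) = 5*(-92) = -460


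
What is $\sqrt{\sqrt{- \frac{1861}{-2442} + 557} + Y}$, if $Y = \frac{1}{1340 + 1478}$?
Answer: $\frac{\sqrt{4201189938 + 4848056202 \sqrt{3326138310}}}{3440778} \approx 4.8598$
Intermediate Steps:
$Y = \frac{1}{2818} \approx 0.00035486$
$\sqrt{\sqrt{- \frac{1861}{-2442} + 557} + Y} = \sqrt{\sqrt{- \frac{1861}{-2442} + 557} + \frac{1}{2818}} = \sqrt{\sqrt{\left(-1861\right) \left(- \frac{1}{2442}\right) + 557} + \frac{1}{2818}} = \sqrt{\sqrt{\frac{1861}{2442} + 557} + \frac{1}{2818}} = \sqrt{\sqrt{\frac{1362055}{2442}} + \frac{1}{2818}} = \sqrt{\frac{\sqrt{3326138310}}{2442} + \frac{1}{2818}} = \sqrt{\frac{1}{2818} + \frac{\sqrt{3326138310}}{2442}}$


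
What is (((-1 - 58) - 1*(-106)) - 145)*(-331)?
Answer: 32438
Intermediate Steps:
(((-1 - 58) - 1*(-106)) - 145)*(-331) = ((-59 + 106) - 145)*(-331) = (47 - 145)*(-331) = -98*(-331) = 32438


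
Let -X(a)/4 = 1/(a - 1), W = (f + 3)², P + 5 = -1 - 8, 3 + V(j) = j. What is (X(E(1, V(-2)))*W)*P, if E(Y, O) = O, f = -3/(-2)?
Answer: -189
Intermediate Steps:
V(j) = -3 + j
f = 3/2 (f = -3*(-½) = 3/2 ≈ 1.5000)
P = -14 (P = -5 + (-1 - 8) = -5 - 9 = -14)
W = 81/4 (W = (3/2 + 3)² = (9/2)² = 81/4 ≈ 20.250)
X(a) = -4/(-1 + a) (X(a) = -4/(a - 1) = -4/(-1 + a))
(X(E(1, V(-2)))*W)*P = (-4/(-1 + (-3 - 2))*(81/4))*(-14) = (-4/(-1 - 5)*(81/4))*(-14) = (-4/(-6)*(81/4))*(-14) = (-4*(-⅙)*(81/4))*(-14) = ((⅔)*(81/4))*(-14) = (27/2)*(-14) = -189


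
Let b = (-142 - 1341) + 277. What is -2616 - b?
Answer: -1410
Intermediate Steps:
b = -1206 (b = -1483 + 277 = -1206)
-2616 - b = -2616 - 1*(-1206) = -2616 + 1206 = -1410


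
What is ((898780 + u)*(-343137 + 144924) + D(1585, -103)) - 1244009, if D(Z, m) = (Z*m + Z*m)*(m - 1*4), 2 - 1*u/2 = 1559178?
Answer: 439981717397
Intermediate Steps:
u = -3118352 (u = 4 - 2*1559178 = 4 - 3118356 = -3118352)
D(Z, m) = 2*Z*m*(-4 + m) (D(Z, m) = (2*Z*m)*(m - 4) = (2*Z*m)*(-4 + m) = 2*Z*m*(-4 + m))
((898780 + u)*(-343137 + 144924) + D(1585, -103)) - 1244009 = ((898780 - 3118352)*(-343137 + 144924) + 2*1585*(-103)*(-4 - 103)) - 1244009 = (-2219572*(-198213) + 2*1585*(-103)*(-107)) - 1244009 = (439948024836 + 34936570) - 1244009 = 439982961406 - 1244009 = 439981717397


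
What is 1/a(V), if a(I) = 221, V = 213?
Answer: 1/221 ≈ 0.0045249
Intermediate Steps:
1/a(V) = 1/221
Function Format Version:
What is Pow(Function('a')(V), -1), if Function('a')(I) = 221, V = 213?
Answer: Rational(1, 221) ≈ 0.0045249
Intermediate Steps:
Pow(Function('a')(V), -1) = Pow(221, -1) = Rational(1, 221)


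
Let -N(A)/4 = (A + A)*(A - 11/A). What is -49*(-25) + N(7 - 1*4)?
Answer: 1241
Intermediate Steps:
N(A) = -8*A*(A - 11/A) (N(A) = -4*(A + A)*(A - 11/A) = -4*2*A*(A - 11/A) = -8*A*(A - 11/A))
-49*(-25) + N(7 - 1*4) = -49*(-25) + (88 - 8*(7 - 1*4)**2) = 1225 + (88 - 8*(7 - 4)**2) = 1225 + (88 - 8*3**2) = 1225 + (88 - 8*9) = 1225 + (88 - 72) = 1225 + 16 = 1241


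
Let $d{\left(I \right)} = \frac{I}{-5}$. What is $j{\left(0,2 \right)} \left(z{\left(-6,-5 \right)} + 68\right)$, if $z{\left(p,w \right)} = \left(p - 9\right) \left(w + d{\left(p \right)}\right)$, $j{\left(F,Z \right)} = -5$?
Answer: $-625$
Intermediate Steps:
$d{\left(I \right)} = - \frac{I}{5}$ ($d{\left(I \right)} = I \left(- \frac{1}{5}\right) = - \frac{I}{5}$)
$z{\left(p,w \right)} = \left(-9 + p\right) \left(w - \frac{p}{5}\right)$ ($z{\left(p,w \right)} = \left(p - 9\right) \left(w - \frac{p}{5}\right) = \left(-9 + p\right) \left(w - \frac{p}{5}\right)$)
$j{\left(0,2 \right)} \left(z{\left(-6,-5 \right)} + 68\right) = - 5 \left(\left(\left(-9\right) \left(-5\right) - \frac{\left(-6\right)^{2}}{5} + \frac{9}{5} \left(-6\right) - -30\right) + 68\right) = - 5 \left(\left(45 - \frac{36}{5} - \frac{54}{5} + 30\right) + 68\right) = - 5 \left(57 + 68\right) = \left(-5\right) 125 = -625$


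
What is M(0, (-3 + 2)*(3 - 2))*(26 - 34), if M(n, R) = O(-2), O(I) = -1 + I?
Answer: 24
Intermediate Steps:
M(n, R) = -3 (M(n, R) = -1 - 2 = -3)
M(0, (-3 + 2)*(3 - 2))*(26 - 34) = -3*(26 - 34) = -3*(-8) = 24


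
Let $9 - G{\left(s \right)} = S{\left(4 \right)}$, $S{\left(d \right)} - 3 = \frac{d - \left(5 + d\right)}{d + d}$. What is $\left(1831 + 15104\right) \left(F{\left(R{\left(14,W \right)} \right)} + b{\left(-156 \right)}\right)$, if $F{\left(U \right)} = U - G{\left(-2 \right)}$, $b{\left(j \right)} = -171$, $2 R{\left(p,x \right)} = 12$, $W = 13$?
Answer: $- \frac{23251755}{8} \approx -2.9065 \cdot 10^{6}$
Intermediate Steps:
$R{\left(p,x \right)} = 6$ ($R{\left(p,x \right)} = \frac{1}{2} \cdot 12 = 6$)
$S{\left(d \right)} = 3 - \frac{5}{2 d}$ ($S{\left(d \right)} = 3 + \frac{d - \left(5 + d\right)}{d + d} = 3 - \frac{5}{2 d}$)
$G{\left(s \right)} = \frac{53}{8}$ ($G{\left(s \right)} = 9 - \left(3 - \frac{5}{2 \cdot 4}\right) = 9 - \left(3 - \frac{5}{8}\right) = 9 - \frac{19}{8} = \frac{53}{8}$)
$F{\left(U \right)} = - \frac{53}{8} + U$ ($F{\left(U \right)} = U - \frac{53}{8} = - \frac{53}{8} + U$)
$\left(1831 + 15104\right) \left(F{\left(R{\left(14,W \right)} \right)} + b{\left(-156 \right)}\right) = \left(1831 + 15104\right) \left(\left(- \frac{53}{8} + 6\right) - 171\right) = 16935 \left(- \frac{5}{8} - 171\right) = 16935 \left(- \frac{1373}{8}\right) = - \frac{23251755}{8}$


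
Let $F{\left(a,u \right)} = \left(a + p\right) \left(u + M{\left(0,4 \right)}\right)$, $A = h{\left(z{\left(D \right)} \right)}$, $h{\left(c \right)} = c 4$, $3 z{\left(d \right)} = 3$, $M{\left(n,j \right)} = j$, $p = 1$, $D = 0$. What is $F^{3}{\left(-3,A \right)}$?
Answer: $-4096$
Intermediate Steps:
$z{\left(d \right)} = 1$ ($z{\left(d \right)} = \frac{1}{3} \cdot 3 = 1$)
$h{\left(c \right)} = 4 c$
$A = 4$ ($A = 4 \cdot 1 = 4$)
$F{\left(a,u \right)} = \left(1 + a\right) \left(4 + u\right)$ ($F{\left(a,u \right)} = \left(a + 1\right) \left(u + 4\right) = \left(1 + a\right) \left(4 + u\right)$)
$F^{3}{\left(-3,A \right)} = \left(4 + 4 + 4 \left(-3\right) - 12\right)^{3} = \left(4 + 4 - 12 - 12\right)^{3} = \left(-16\right)^{3} = -4096$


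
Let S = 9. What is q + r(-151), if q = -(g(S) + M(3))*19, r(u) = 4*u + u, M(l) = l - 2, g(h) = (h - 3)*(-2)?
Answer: -546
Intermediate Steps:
g(h) = 6 - 2*h (g(h) = (-3 + h)*(-2) = 6 - 2*h)
M(l) = -2 + l
r(u) = 5*u
q = 209 (q = -((6 - 2*9) + (-2 + 3))*19 = -((6 - 18) + 1)*19 = -(-12 + 1)*19 = -(-11)*19 = -1*(-209) = 209)
q + r(-151) = 209 + 5*(-151) = 209 - 755 = -546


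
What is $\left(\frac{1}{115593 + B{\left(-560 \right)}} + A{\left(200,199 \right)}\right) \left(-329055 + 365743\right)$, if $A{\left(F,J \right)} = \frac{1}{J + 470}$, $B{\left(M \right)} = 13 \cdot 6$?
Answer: $\frac{1422760640}{25794633} \approx 55.157$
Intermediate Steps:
$B{\left(M \right)} = 78$
$A{\left(F,J \right)} = \frac{1}{470 + J}$
$\left(\frac{1}{115593 + B{\left(-560 \right)}} + A{\left(200,199 \right)}\right) \left(-329055 + 365743\right) = \left(\frac{1}{115593 + 78} + \frac{1}{470 + 199}\right) \left(-329055 + 365743\right) = \left(\frac{1}{115671} + \frac{1}{669}\right) 36688 = \frac{38780}{25794633} \cdot 36688 = \frac{1422760640}{25794633}$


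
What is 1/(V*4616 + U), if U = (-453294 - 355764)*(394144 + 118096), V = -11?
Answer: -1/414431920696 ≈ -2.4129e-12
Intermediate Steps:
U = -414431869920 (U = -809058*512240 = -414431869920)
1/(V*4616 + U) = 1/(-11*4616 - 414431869920) = 1/(-50776 - 414431869920) = 1/(-414431920696) = -1/414431920696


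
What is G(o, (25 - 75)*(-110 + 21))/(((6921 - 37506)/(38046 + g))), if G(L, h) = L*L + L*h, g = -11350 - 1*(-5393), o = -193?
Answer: 8788118163/10195 ≈ 8.6200e+5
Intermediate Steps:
g = -5957 (g = -11350 + 5393 = -5957)
G(L, h) = L² + L*h
G(o, (25 - 75)*(-110 + 21))/(((6921 - 37506)/(38046 + g))) = (-193*(-193 + (25 - 75)*(-110 + 21)))/(((6921 - 37506)/(38046 - 5957))) = (-193*(-193 - 50*(-89)))/((-30585/32089)) = (-193*(-193 + 4450))/((-30585*1/32089)) = (-193*4257)/(-30585/32089) = -821601*(-32089/30585) = 8788118163/10195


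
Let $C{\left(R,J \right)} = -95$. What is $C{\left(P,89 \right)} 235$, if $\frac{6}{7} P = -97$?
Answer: $-22325$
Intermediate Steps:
$P = - \frac{679}{6}$ ($P = \frac{7}{6} \left(-97\right) = - \frac{679}{6} \approx -113.17$)
$C{\left(P,89 \right)} 235 = \left(-95\right) 235 = -22325$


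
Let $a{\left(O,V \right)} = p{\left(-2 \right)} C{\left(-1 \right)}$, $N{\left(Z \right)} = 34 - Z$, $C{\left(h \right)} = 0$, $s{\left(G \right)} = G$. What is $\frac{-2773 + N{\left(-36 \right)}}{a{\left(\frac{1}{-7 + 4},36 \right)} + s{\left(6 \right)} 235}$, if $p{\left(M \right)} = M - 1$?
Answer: $- \frac{901}{470} \approx -1.917$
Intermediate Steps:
$p{\left(M \right)} = -1 + M$
$a{\left(O,V \right)} = 0$ ($a{\left(O,V \right)} = \left(-1 - 2\right) 0 = \left(-3\right) 0 = 0$)
$\frac{-2773 + N{\left(-36 \right)}}{a{\left(\frac{1}{-7 + 4},36 \right)} + s{\left(6 \right)} 235} = \frac{-2773 + \left(34 - -36\right)}{0 + 6 \cdot 235} = \frac{-2773 + \left(34 + 36\right)}{0 + 1410} = \frac{-2773 + 70}{1410} = \left(-2703\right) \frac{1}{1410} = - \frac{901}{470}$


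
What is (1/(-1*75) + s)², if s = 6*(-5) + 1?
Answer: 4734976/5625 ≈ 841.77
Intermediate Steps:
s = -29 (s = -30 + 1 = -29)
(1/(-1*75) + s)² = (1/(-1*75) - 29)² = (1/(-75) - 29)² = (-1/75 - 29)² = (-2176/75)² = 4734976/5625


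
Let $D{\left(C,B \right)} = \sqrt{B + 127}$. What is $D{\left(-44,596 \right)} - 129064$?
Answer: $-129064 + \sqrt{723} \approx -1.2904 \cdot 10^{5}$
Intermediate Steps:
$D{\left(C,B \right)} = \sqrt{127 + B}$
$D{\left(-44,596 \right)} - 129064 = \sqrt{127 + 596} - 129064 = \sqrt{723} - 129064 = -129064 + \sqrt{723}$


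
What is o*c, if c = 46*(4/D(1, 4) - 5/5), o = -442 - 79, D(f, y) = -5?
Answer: 215694/5 ≈ 43139.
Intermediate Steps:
o = -521
c = -414/5 (c = 46*(4/(-5) - 5/5) = 46*(4*(-1/5) - 5*1/5) = 46*(-4/5 - 1) = 46*(-9/5) = -414/5 ≈ -82.800)
o*c = -521*(-414/5) = 215694/5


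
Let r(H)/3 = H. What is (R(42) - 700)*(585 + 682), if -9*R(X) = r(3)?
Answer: -888167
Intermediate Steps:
r(H) = 3*H
R(X) = -1 (R(X) = -3/3 = -⅑*9 = -1)
(R(42) - 700)*(585 + 682) = (-1 - 700)*(585 + 682) = -701*1267 = -888167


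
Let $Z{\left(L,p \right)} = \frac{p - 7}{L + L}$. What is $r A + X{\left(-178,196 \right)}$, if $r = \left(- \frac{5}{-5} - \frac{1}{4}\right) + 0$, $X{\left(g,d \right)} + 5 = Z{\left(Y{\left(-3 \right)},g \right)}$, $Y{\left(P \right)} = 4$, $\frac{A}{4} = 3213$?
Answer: $\frac{76887}{8} \approx 9610.9$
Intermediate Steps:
$A = 12852$ ($A = 4 \cdot 3213 = 12852$)
$Z{\left(L,p \right)} = \frac{-7 + p}{2 L}$
$X{\left(g,d \right)} = - \frac{47}{8} + \frac{g}{8}$ ($X{\left(g,d \right)} = -5 + \frac{-7 + g}{2 \cdot 4} = -5 + \frac{1}{2} \cdot \frac{1}{4} \left(-7 + g\right) = -5 + \left(- \frac{7}{8} + \frac{g}{8}\right) = - \frac{47}{8} + \frac{g}{8}$)
$r = \frac{3}{4}$ ($r = \left(\left(-5\right) \left(- \frac{1}{5}\right) - \frac{1}{4}\right) + 0 = \left(1 - \frac{1}{4}\right) + 0 = \frac{3}{4} + 0 = \frac{3}{4} \approx 0.75$)
$r A + X{\left(-178,196 \right)} = \frac{3}{4} \cdot 12852 + \left(- \frac{47}{8} + \frac{1}{8} \left(-178\right)\right) = 9639 - \frac{225}{8} = \frac{76887}{8}$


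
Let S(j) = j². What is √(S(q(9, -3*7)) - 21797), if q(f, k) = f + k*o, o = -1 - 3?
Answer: 2*I*√3287 ≈ 114.66*I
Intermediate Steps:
o = -4
q(f, k) = f - 4*k (q(f, k) = f + k*(-4) = f - 4*k)
√(S(q(9, -3*7)) - 21797) = √((9 - (-12)*7)² - 21797) = √((9 - 4*(-21))² - 21797) = √((9 + 84)² - 21797) = √(93² - 21797) = √(8649 - 21797) = √(-13148) = 2*I*√3287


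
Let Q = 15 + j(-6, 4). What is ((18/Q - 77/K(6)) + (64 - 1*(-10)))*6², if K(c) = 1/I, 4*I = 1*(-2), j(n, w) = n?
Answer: 4122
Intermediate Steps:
I = -½ (I = (1*(-2))/4 = (¼)*(-2) = -½ ≈ -0.50000)
K(c) = -2 (K(c) = 1/(-½) = -2)
Q = 9 (Q = 15 - 6 = 9)
((18/Q - 77/K(6)) + (64 - 1*(-10)))*6² = ((18/9 - 77/(-2)) + (64 - 1*(-10)))*6² = ((18*(⅑) - 77*(-½)) + (64 + 10))*36 = ((2 + 77/2) + 74)*36 = (81/2 + 74)*36 = (229/2)*36 = 4122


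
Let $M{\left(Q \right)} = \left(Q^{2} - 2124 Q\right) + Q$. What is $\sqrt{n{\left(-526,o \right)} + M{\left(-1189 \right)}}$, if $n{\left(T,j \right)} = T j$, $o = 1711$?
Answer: $\sqrt{3037982} \approx 1743.0$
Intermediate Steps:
$M{\left(Q \right)} = Q^{2} - 2123 Q$
$\sqrt{n{\left(-526,o \right)} + M{\left(-1189 \right)}} = \sqrt{\left(-526\right) 1711 - 1189 \left(-2123 - 1189\right)} = \sqrt{-899986 - -3937968} = \sqrt{-899986 + 3937968} = \sqrt{3037982}$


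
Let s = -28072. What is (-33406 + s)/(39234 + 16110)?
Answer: -30739/27672 ≈ -1.1108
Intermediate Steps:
(-33406 + s)/(39234 + 16110) = (-33406 - 28072)/(39234 + 16110) = -61478/55344 = -61478*1/55344 = -30739/27672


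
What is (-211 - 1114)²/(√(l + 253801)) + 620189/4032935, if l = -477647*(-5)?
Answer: 620189/4032935 + 1755625*√660509/1321018 ≈ 1080.3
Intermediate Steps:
l = 2388235
(-211 - 1114)²/(√(l + 253801)) + 620189/4032935 = (-211 - 1114)²/(√(2388235 + 253801)) + 620189/4032935 = (-1325)²/(√2642036) + 620189*(1/4032935) = 1755625/((2*√660509)) + 620189/4032935 = 1755625*(√660509/1321018) + 620189/4032935 = 1755625*√660509/1321018 + 620189/4032935 = 620189/4032935 + 1755625*√660509/1321018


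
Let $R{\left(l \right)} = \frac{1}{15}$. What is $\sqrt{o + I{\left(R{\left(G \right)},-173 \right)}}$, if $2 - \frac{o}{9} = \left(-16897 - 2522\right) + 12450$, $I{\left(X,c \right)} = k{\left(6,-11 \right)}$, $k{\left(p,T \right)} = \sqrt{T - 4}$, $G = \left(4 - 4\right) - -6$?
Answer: $\sqrt{62739 + i \sqrt{15}} \approx 250.48 + 0.0077 i$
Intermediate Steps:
$G = 6$ ($G = \left(4 - 4\right) + 6 = 0 + 6 = 6$)
$k{\left(p,T \right)} = \sqrt{-4 + T}$
$R{\left(l \right)} = \frac{1}{15}$
$I{\left(X,c \right)} = i \sqrt{15}$ ($I{\left(X,c \right)} = \sqrt{-4 - 11} = \sqrt{-15} = i \sqrt{15}$)
$o = 62739$ ($o = 18 - 9 \left(\left(-16897 - 2522\right) + 12450\right) = 18 - 9 \left(-19419 + 12450\right) = 18 - -62721 = 18 + 62721 = 62739$)
$\sqrt{o + I{\left(R{\left(G \right)},-173 \right)}} = \sqrt{62739 + i \sqrt{15}}$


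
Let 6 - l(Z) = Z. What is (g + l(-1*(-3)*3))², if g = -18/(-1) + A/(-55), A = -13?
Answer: 702244/3025 ≈ 232.15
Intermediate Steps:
l(Z) = 6 - Z
g = 1003/55 (g = -18/(-1) - 13/(-55) = -18*(-1) - 13*(-1/55) = 18 + 13/55 = 1003/55 ≈ 18.236)
(g + l(-1*(-3)*3))² = (1003/55 + (6 - (-1*(-3))*3))² = (1003/55 + (6 - 3*3))² = (1003/55 + (6 - 1*9))² = (1003/55 + (6 - 9))² = (1003/55 - 3)² = (838/55)² = 702244/3025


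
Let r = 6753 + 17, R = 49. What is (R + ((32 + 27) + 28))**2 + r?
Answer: 25266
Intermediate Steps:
r = 6770
(R + ((32 + 27) + 28))**2 + r = (49 + ((32 + 27) + 28))**2 + 6770 = (49 + (59 + 28))**2 + 6770 = (49 + 87)**2 + 6770 = 136**2 + 6770 = 18496 + 6770 = 25266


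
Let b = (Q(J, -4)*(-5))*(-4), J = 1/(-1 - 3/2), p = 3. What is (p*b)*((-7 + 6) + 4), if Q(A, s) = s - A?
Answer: -648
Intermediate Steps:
J = -2/5 (J = 1/(-1 - 3*1/2) = 1/(-1 - 3/2) = 1/(-5/2) = -2/5 ≈ -0.40000)
b = -72 (b = ((-4 - 1*(-2/5))*(-5))*(-4) = ((-4 + 2/5)*(-5))*(-4) = -18/5*(-5)*(-4) = 18*(-4) = -72)
(p*b)*((-7 + 6) + 4) = (3*(-72))*((-7 + 6) + 4) = -216*(-1 + 4) = -216*3 = -648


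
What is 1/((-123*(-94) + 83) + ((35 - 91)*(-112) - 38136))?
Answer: -1/20219 ≈ -4.9458e-5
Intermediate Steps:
1/((-123*(-94) + 83) + ((35 - 91)*(-112) - 38136)) = 1/((11562 + 83) + (-56*(-112) - 38136)) = 1/(11645 + (6272 - 38136)) = 1/(11645 - 31864) = 1/(-20219) = -1/20219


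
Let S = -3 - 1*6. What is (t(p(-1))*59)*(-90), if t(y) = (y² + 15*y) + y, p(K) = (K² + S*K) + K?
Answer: -1194750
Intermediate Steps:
S = -9 (S = -3 - 6 = -9)
p(K) = K² - 8*K (p(K) = (K² - 9*K) + K = K² - 8*K)
t(y) = y² + 16*y
(t(p(-1))*59)*(-90) = (((-(-8 - 1))*(16 - (-8 - 1)))*59)*(-90) = (((-1*(-9))*(16 - 1*(-9)))*59)*(-90) = ((9*(16 + 9))*59)*(-90) = ((9*25)*59)*(-90) = (225*59)*(-90) = 13275*(-90) = -1194750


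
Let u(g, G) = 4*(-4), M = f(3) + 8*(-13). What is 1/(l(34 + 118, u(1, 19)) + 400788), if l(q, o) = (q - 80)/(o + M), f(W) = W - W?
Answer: 5/2003937 ≈ 2.4951e-6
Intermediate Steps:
f(W) = 0
M = -104 (M = 0 + 8*(-13) = 0 - 104 = -104)
u(g, G) = -16
l(q, o) = (-80 + q)/(-104 + o) (l(q, o) = (q - 80)/(o - 104) = (-80 + q)/(-104 + o))
1/(l(34 + 118, u(1, 19)) + 400788) = 1/((-80 + (34 + 118))/(-104 - 16) + 400788) = 1/((-80 + 152)/(-120) + 400788) = 1/(-1/120*72 + 400788) = 1/(-3/5 + 400788) = 1/(2003937/5) = 5/2003937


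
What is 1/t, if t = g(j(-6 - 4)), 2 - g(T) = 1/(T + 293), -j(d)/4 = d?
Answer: 333/665 ≈ 0.50075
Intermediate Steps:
j(d) = -4*d
g(T) = 2 - 1/(293 + T) (g(T) = 2 - 1/(T + 293) = 2 - 1/(293 + T))
t = 665/333 (t = (585 + 2*(-4*(-6 - 4)))/(293 - 4*(-6 - 4)) = (585 + 2*(-4*(-10)))/(293 - 4*(-10)) = (585 + 2*40)/(293 + 40) = (585 + 80)/333 = (1/333)*665 = 665/333 ≈ 1.9970)
1/t = 1/(665/333) = 333/665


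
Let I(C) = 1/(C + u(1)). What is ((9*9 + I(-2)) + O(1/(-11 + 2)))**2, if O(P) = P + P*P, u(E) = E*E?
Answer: 41886784/6561 ≈ 6384.2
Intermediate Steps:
u(E) = E**2
I(C) = 1/(1 + C) (I(C) = 1/(C + 1**2) = 1/(C + 1) = 1/(1 + C))
O(P) = P + P**2
((9*9 + I(-2)) + O(1/(-11 + 2)))**2 = ((9*9 + 1/(1 - 2)) + (1 + 1/(-11 + 2))/(-11 + 2))**2 = ((81 + 1/(-1)) + (1 + 1/(-9))/(-9))**2 = ((81 - 1) - (1 - 1/9)/9)**2 = (80 - 1/9*8/9)**2 = (80 - 8/81)**2 = (6472/81)**2 = 41886784/6561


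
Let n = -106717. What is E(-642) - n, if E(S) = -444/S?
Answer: 11418793/107 ≈ 1.0672e+5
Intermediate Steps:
E(-642) - n = -444/(-642) - 1*(-106717) = -444*(-1/642) + 106717 = 74/107 + 106717 = 11418793/107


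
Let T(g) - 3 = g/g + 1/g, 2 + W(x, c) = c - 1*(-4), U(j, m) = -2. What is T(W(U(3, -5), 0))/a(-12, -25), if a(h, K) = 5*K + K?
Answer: -3/100 ≈ -0.030000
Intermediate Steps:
W(x, c) = 2 + c (W(x, c) = -2 + (c - 1*(-4)) = -2 + (c + 4) = -2 + (4 + c) = 2 + c)
a(h, K) = 6*K
T(g) = 4 + 1/g (T(g) = 3 + (g/g + 1/g) = 3 + (1 + 1/g) = 4 + 1/g)
T(W(U(3, -5), 0))/a(-12, -25) = (4 + 1/(2 + 0))/((6*(-25))) = (4 + 1/2)/(-150) = (4 + 1/2)*(-1/150) = (9/2)*(-1/150) = -3/100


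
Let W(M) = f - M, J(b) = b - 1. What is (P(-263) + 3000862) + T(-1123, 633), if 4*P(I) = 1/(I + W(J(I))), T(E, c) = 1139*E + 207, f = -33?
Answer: 220412415/128 ≈ 1.7220e+6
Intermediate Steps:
J(b) = -1 + b
W(M) = -33 - M
T(E, c) = 207 + 1139*E
P(I) = -1/128 (P(I) = 1/(4*(I + (-33 - (-1 + I)))) = 1/(4*(I + (-33 + (1 - I)))) = 1/(4*(I + (-32 - I))) = (1/4)/(-32) = (1/4)*(-1/32) = -1/128)
(P(-263) + 3000862) + T(-1123, 633) = (-1/128 + 3000862) + (207 + 1139*(-1123)) = 384110335/128 + (207 - 1279097) = 384110335/128 - 1278890 = 220412415/128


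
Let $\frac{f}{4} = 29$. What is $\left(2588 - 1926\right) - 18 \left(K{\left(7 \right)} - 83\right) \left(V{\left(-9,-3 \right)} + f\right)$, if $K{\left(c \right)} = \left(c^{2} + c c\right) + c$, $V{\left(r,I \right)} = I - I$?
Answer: $-45274$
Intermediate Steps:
$f = 116$ ($f = 4 \cdot 29 = 116$)
$V{\left(r,I \right)} = 0$
$K{\left(c \right)} = c + 2 c^{2}$ ($K{\left(c \right)} = \left(c^{2} + c^{2}\right) + c = 2 c^{2} + c = c + 2 c^{2}$)
$\left(2588 - 1926\right) - 18 \left(K{\left(7 \right)} - 83\right) \left(V{\left(-9,-3 \right)} + f\right) = \left(2588 - 1926\right) - 18 \left(7 \left(1 + 2 \cdot 7\right) - 83\right) \left(0 + 116\right) = 662 - 18 \left(7 \left(1 + 14\right) - 83\right) 116 = 662 - 18 \left(7 \cdot 15 - 83\right) 116 = 662 - 18 \left(105 - 83\right) 116 = 662 - 18 \cdot 22 \cdot 116 = 662 - 45936 = -45274$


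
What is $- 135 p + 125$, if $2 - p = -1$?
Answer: $-280$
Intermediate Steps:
$p = 3$ ($p = 2 - -1 = 2 + 1 = 3$)
$- 135 p + 125 = \left(-135\right) 3 + 125 = -405 + 125 = -280$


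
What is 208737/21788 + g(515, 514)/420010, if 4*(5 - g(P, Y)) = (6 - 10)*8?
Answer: 43835955307/4575588940 ≈ 9.5804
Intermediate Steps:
g(P, Y) = 13 (g(P, Y) = 5 - (6 - 10)*8/4 = 5 - (-1)*8 = 5 - ¼*(-32) = 5 + 8 = 13)
208737/21788 + g(515, 514)/420010 = 208737/21788 + 13/420010 = 43835955307/4575588940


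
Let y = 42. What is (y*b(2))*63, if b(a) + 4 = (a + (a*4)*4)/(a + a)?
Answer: 11907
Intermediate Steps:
b(a) = 9/2 (b(a) = -4 + (a + (a*4)*4)/(a + a) = -4 + (a + (4*a)*4)/((2*a)) = -4 + (a + 16*a)*(1/(2*a)) = -4 + (17*a)*(1/(2*a)) = -4 + 17/2 = 9/2)
(y*b(2))*63 = (42*(9/2))*63 = 189*63 = 11907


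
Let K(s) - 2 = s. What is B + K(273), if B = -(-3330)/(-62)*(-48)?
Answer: 88445/31 ≈ 2853.1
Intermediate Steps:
K(s) = 2 + s
B = 79920/31 (B = -(-3330)*(-1)/62*(-48) = -74*45/62*(-48) = -1665/31*(-48) = 79920/31 ≈ 2578.1)
B + K(273) = 79920/31 + (2 + 273) = 79920/31 + 275 = 88445/31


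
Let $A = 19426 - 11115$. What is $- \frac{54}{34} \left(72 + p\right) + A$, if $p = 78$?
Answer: $\frac{137237}{17} \approx 8072.8$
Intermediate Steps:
$A = 8311$
$- \frac{54}{34} \left(72 + p\right) + A = - \frac{54}{34} \left(72 + 78\right) + 8311 = \left(-54\right) \frac{1}{34} \cdot 150 + 8311 = \left(- \frac{27}{17}\right) 150 + 8311 = - \frac{4050}{17} + 8311 = \frac{137237}{17}$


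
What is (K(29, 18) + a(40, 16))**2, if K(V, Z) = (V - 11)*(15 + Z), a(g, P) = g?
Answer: 401956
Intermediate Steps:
K(V, Z) = (-11 + V)*(15 + Z)
(K(29, 18) + a(40, 16))**2 = ((-165 - 11*18 + 15*29 + 29*18) + 40)**2 = ((-165 - 198 + 435 + 522) + 40)**2 = (594 + 40)**2 = 634**2 = 401956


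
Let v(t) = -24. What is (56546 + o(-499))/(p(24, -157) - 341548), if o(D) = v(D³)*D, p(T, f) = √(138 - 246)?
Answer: -5850888014/29163759103 - 102783*I*√3/29163759103 ≈ -0.20062 - 6.1043e-6*I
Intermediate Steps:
p(T, f) = 6*I*√3 (p(T, f) = √(-108) = 6*I*√3)
o(D) = -24*D
(56546 + o(-499))/(p(24, -157) - 341548) = (56546 - 24*(-499))/(6*I*√3 - 341548) = (56546 + 11976)/(-341548 + 6*I*√3) = 68522/(-341548 + 6*I*√3)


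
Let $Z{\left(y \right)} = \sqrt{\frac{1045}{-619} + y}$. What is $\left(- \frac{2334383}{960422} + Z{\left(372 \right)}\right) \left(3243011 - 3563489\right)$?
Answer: $\frac{374059197537}{480211} - \frac{320478 \sqrt{141889037}}{619} \approx -5.3882 \cdot 10^{6}$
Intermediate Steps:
$Z{\left(y \right)} = \sqrt{- \frac{1045}{619} + y}$ ($Z{\left(y \right)} = \sqrt{1045 \left(- \frac{1}{619}\right) + y} = \sqrt{- \frac{1045}{619} + y}$)
$\left(- \frac{2334383}{960422} + Z{\left(372 \right)}\right) \left(3243011 - 3563489\right) = \left(- \frac{2334383}{960422} + \frac{\sqrt{-646855 + 383161 \cdot 372}}{619}\right) \left(3243011 - 3563489\right) = \left(\left(-2334383\right) \frac{1}{960422} + \frac{\sqrt{-646855 + 142535892}}{619}\right) \left(-320478\right) = \left(- \frac{2334383}{960422} + \frac{\sqrt{141889037}}{619}\right) \left(-320478\right) = \frac{374059197537}{480211} - \frac{320478 \sqrt{141889037}}{619}$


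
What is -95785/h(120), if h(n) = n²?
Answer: -19157/2880 ≈ -6.6517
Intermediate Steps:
-95785/h(120) = -95785/(120²) = -95785/14400 = -95785*1/14400 = -19157/2880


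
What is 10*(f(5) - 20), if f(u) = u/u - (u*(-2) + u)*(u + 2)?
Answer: 160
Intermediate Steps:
f(u) = 1 + u*(2 + u) (f(u) = 1 - (-2*u + u)*(2 + u) = 1 - (-u)*(2 + u) = 1 - (-1)*u*(2 + u) = 1 + u*(2 + u))
10*(f(5) - 20) = 10*((1 + 5² + 2*5) - 20) = 10*((1 + 25 + 10) - 20) = 10*(36 - 20) = 10*16 = 160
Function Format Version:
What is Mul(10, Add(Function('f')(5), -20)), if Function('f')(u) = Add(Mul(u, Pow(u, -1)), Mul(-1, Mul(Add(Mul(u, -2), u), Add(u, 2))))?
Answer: 160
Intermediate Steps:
Function('f')(u) = Add(1, Mul(u, Add(2, u))) (Function('f')(u) = Add(1, Mul(-1, Mul(Add(Mul(-2, u), u), Add(2, u)))) = Add(1, Mul(-1, Mul(Mul(-1, u), Add(2, u)))) = Add(1, Mul(-1, Mul(-1, u, Add(2, u)))) = Add(1, Mul(u, Add(2, u))))
Mul(10, Add(Function('f')(5), -20)) = Mul(10, Add(Add(1, Pow(5, 2), Mul(2, 5)), -20)) = Mul(10, Add(Add(1, 25, 10), -20)) = Mul(10, Add(36, -20)) = Mul(10, 16) = 160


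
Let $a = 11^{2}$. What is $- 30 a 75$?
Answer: $-272250$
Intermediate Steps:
$a = 121$
$- 30 a 75 = \left(-30\right) 121 \cdot 75 = \left(-3630\right) 75 = -272250$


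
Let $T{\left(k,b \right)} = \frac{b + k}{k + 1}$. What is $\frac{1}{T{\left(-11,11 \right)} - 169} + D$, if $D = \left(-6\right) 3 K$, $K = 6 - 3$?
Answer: $- \frac{9127}{169} \approx -54.006$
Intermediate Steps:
$K = 3$ ($K = 6 - 3 = 3$)
$T{\left(k,b \right)} = \frac{b + k}{1 + k}$
$D = -54$ ($D = \left(-6\right) 3 \cdot 3 = \left(-18\right) 3 = -54$)
$\frac{1}{T{\left(-11,11 \right)} - 169} + D = \frac{1}{\frac{11 - 11}{1 - 11} - 169} - 54 = \frac{1}{\frac{1}{-10} \cdot 0 - 169} - 54 = \frac{1}{\left(- \frac{1}{10}\right) 0 - 169} - 54 = \frac{1}{0 - 169} - 54 = \frac{1}{-169} - 54 = - \frac{1}{169} - 54 = - \frac{9127}{169}$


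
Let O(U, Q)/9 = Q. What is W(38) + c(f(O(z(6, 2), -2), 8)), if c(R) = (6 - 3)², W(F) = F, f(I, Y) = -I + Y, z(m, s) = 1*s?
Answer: 47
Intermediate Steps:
z(m, s) = s
O(U, Q) = 9*Q
f(I, Y) = Y - I
c(R) = 9 (c(R) = 3² = 9)
W(38) + c(f(O(z(6, 2), -2), 8)) = 38 + 9 = 47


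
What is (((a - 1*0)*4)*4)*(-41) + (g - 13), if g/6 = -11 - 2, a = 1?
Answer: -747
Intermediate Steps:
g = -78 (g = 6*(-11 - 2) = 6*(-13) = -78)
(((a - 1*0)*4)*4)*(-41) + (g - 13) = (((1 - 1*0)*4)*4)*(-41) + (-78 - 13) = (((1 + 0)*4)*4)*(-41) - 91 = ((1*4)*4)*(-41) - 91 = (4*4)*(-41) - 91 = 16*(-41) - 91 = -656 - 91 = -747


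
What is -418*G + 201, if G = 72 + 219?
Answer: -121437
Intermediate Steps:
G = 291
-418*G + 201 = -418*291 + 201 = -121638 + 201 = -121437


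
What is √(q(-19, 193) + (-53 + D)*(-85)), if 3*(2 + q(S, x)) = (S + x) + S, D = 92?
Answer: 2*I*√7347/3 ≈ 57.143*I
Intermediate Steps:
q(S, x) = -2 + x/3 + 2*S/3 (q(S, x) = -2 + ((S + x) + S)/3 = -2 + (x + 2*S)/3 = -2 + (x/3 + 2*S/3) = -2 + x/3 + 2*S/3)
√(q(-19, 193) + (-53 + D)*(-85)) = √((-2 + (⅓)*193 + (⅔)*(-19)) + (-53 + 92)*(-85)) = √((-2 + 193/3 - 38/3) + 39*(-85)) = √(149/3 - 3315) = √(-9796/3) = 2*I*√7347/3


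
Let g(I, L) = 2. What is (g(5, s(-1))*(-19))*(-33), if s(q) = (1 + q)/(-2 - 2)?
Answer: 1254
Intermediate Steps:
s(q) = -¼ - q/4 (s(q) = (1 + q)/(-4) = (1 + q)*(-¼) = -¼ - q/4)
(g(5, s(-1))*(-19))*(-33) = (2*(-19))*(-33) = -38*(-33) = 1254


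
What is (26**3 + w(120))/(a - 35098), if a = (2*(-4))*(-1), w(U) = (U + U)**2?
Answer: -37588/17545 ≈ -2.1424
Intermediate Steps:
w(U) = 4*U**2 (w(U) = (2*U)**2 = 4*U**2)
a = 8 (a = -8*(-1) = 8)
(26**3 + w(120))/(a - 35098) = (26**3 + 4*120**2)/(8 - 35098) = (17576 + 4*14400)/(-35090) = (17576 + 57600)*(-1/35090) = 75176*(-1/35090) = -37588/17545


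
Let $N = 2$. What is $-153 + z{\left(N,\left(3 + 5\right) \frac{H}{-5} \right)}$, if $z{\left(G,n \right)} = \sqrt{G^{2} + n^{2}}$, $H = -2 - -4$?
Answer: $-153 + \frac{2 \sqrt{89}}{5} \approx -149.23$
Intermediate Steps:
$H = 2$ ($H = -2 + 4 = 2$)
$-153 + z{\left(N,\left(3 + 5\right) \frac{H}{-5} \right)} = -153 + \sqrt{2^{2} + \left(\left(3 + 5\right) \frac{2}{-5}\right)^{2}} = -153 + \sqrt{4 + \left(8 \cdot 2 \left(- \frac{1}{5}\right)\right)^{2}} = -153 + \sqrt{4 + \left(8 \left(- \frac{2}{5}\right)\right)^{2}} = -153 + \sqrt{4 + \left(- \frac{16}{5}\right)^{2}} = -153 + \sqrt{4 + \frac{256}{25}} = -153 + \sqrt{\frac{356}{25}} = -153 + \frac{2 \sqrt{89}}{5}$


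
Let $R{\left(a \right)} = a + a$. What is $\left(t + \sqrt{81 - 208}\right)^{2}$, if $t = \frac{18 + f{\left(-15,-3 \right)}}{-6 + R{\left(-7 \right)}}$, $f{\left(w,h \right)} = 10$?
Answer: $\frac{\left(7 - 5 i \sqrt{127}\right)^{2}}{25} \approx -125.04 - 31.554 i$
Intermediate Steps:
$R{\left(a \right)} = 2 a$
$t = - \frac{7}{5}$ ($t = \frac{18 + 10}{-6 + 2 \left(-7\right)} = \frac{28}{-6 - 14} = \frac{28}{-20} = 28 \left(- \frac{1}{20}\right) = - \frac{7}{5} \approx -1.4$)
$\left(t + \sqrt{81 - 208}\right)^{2} = \left(- \frac{7}{5} + \sqrt{81 - 208}\right)^{2} = \left(- \frac{7}{5} + \sqrt{-127}\right)^{2} = \left(- \frac{7}{5} + i \sqrt{127}\right)^{2}$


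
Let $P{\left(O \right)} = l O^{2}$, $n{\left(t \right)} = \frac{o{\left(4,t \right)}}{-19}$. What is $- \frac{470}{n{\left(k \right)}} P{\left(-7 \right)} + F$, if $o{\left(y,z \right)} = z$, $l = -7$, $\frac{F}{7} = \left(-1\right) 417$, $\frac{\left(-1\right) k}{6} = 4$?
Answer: $\frac{1496467}{12} \approx 1.2471 \cdot 10^{5}$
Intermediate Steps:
$k = -24$ ($k = \left(-6\right) 4 = -24$)
$F = -2919$ ($F = 7 \left(\left(-1\right) 417\right) = 7 \left(-417\right) = -2919$)
$n{\left(t \right)} = - \frac{t}{19}$ ($n{\left(t \right)} = \frac{t}{-19} = t \left(- \frac{1}{19}\right) = - \frac{t}{19}$)
$P{\left(O \right)} = - 7 O^{2}$
$- \frac{470}{n{\left(k \right)}} P{\left(-7 \right)} + F = - \frac{470}{\left(- \frac{1}{19}\right) \left(-24\right)} \left(- 7 \left(-7\right)^{2}\right) - 2919 = - \frac{470}{\frac{24}{19}} \left(\left(-7\right) 49\right) - 2919 = \left(-470\right) \frac{19}{24} \left(-343\right) - 2919 = \left(- \frac{4465}{12}\right) \left(-343\right) - 2919 = \frac{1531495}{12} - 2919 = \frac{1496467}{12}$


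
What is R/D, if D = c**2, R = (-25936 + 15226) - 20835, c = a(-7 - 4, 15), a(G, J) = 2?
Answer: -31545/4 ≈ -7886.3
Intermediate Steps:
c = 2
R = -31545 (R = -10710 - 20835 = -31545)
D = 4 (D = 2**2 = 4)
R/D = -31545/4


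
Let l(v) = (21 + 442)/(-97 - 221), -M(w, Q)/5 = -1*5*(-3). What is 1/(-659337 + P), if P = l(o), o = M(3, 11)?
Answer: -318/209669629 ≈ -1.5167e-6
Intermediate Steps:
M(w, Q) = -75 (M(w, Q) = -5*(-1*5)*(-3) = -(-25)*(-3) = -5*15 = -75)
o = -75
l(v) = -463/318 (l(v) = 463/(-318) = 463*(-1/318) = -463/318)
P = -463/318 ≈ -1.4560
1/(-659337 + P) = 1/(-659337 - 463/318) = 1/(-209669629/318) = -318/209669629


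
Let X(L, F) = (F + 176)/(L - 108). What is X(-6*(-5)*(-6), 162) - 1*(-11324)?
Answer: 1630487/144 ≈ 11323.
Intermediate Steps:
X(L, F) = (176 + F)/(-108 + L)
X(-6*(-5)*(-6), 162) - 1*(-11324) = (176 + 162)/(-108 - 6*(-5)*(-6)) - 1*(-11324) = 338/(-108 + 30*(-6)) + 11324 = 338/(-108 - 180) + 11324 = 338/(-288) + 11324 = -1/288*338 + 11324 = -169/144 + 11324 = 1630487/144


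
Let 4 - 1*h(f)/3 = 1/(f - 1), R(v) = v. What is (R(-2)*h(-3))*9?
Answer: -459/2 ≈ -229.50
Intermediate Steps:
h(f) = 12 - 3/(-1 + f) (h(f) = 12 - 3/(f - 1) = 12 - 3/(-1 + f))
(R(-2)*h(-3))*9 = -6*(-5 + 4*(-3))/(-1 - 3)*9 = -6*(-5 - 12)/(-4)*9 = -6*(-1)*(-17)/4*9 = -2*51/4*9 = -51/2*9 = -459/2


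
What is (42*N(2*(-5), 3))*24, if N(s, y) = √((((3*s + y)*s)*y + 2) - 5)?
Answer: 1008*√807 ≈ 28635.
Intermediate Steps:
N(s, y) = √(-3 + s*y*(y + 3*s)) (N(s, y) = √((((y + 3*s)*s)*y + 2) - 5) = √(((s*(y + 3*s))*y + 2) - 5) = √((s*y*(y + 3*s) + 2) - 5) = √((2 + s*y*(y + 3*s)) - 5) = √(-3 + s*y*(y + 3*s)))
(42*N(2*(-5), 3))*24 = (42*√(-3 + (2*(-5))*3² + 3*3*(2*(-5))²))*24 = (42*√(-3 - 10*9 + 3*3*(-10)²))*24 = (42*√(-3 - 90 + 3*3*100))*24 = (42*√(-3 - 90 + 900))*24 = (42*√807)*24 = 1008*√807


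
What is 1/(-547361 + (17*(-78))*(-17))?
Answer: -1/524819 ≈ -1.9054e-6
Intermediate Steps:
1/(-547361 + (17*(-78))*(-17)) = 1/(-547361 - 1326*(-17)) = 1/(-547361 + 22542) = 1/(-524819) = -1/524819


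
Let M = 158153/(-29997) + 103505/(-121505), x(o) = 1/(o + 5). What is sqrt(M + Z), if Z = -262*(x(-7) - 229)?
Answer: sqrt(3549777837071705869179)/242985699 ≈ 245.20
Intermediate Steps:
x(o) = 1/(5 + o)
Z = 60129 (Z = -262*(1/(5 - 7) - 229) = -262*(1/(-2) - 229) = -262*(-1/2 - 229) = -262*(-459/2) = 60129)
M = -4464243950/728957097 (M = 158153*(-1/29997) + 103505*(-1/121505) = -158153/29997 - 20701/24301 = -4464243950/728957097 ≈ -6.1242)
sqrt(M + Z) = sqrt(-4464243950/728957097 + 60129) = sqrt(43826997041563/728957097) = sqrt(3549777837071705869179)/242985699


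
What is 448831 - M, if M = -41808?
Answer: 490639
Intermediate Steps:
448831 - M = 448831 - 1*(-41808) = 448831 + 41808 = 490639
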